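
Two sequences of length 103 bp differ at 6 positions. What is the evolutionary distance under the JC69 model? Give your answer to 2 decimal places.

0.06

p = 6/103 ≈ 0.058252.
d = −(3/4) ln(1 − 4p/3) = −0.75 ln(1 − 0.077669) = −0.75 ln(0.922331)
  = −0.75 × (-0.080851) = 0.060638 substitutions/site.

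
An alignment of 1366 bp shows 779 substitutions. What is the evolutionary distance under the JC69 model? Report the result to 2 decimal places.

p = 779/1366 ≈ 0.570278.
d = −(3/4) ln(1 − 4p/3) = −0.75 ln(1 − 0.760371) = −0.75 ln(0.239629)
  = −0.75 × (-1.428663) = 1.071497 substitutions/site.

1.07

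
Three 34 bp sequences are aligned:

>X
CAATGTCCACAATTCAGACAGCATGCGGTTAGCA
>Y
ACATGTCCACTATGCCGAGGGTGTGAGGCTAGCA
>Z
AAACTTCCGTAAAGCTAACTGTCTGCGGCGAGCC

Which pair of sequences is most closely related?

X–Y: 11/34 differ, p = 0.324, d = 0.423.
X–Z: 15/34 differ, p = 0.441, d = 0.665.
Y–Z: 15/34 differ, p = 0.441, d = 0.665.
The smallest distance is between X and Y.

X and Y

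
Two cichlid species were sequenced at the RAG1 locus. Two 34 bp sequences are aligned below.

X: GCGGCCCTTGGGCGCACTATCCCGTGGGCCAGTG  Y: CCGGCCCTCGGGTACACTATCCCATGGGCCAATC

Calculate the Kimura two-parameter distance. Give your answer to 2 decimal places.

0.25

Of 34 sites, 5 differences are transitions and 2 are transversions, so P = 5/34 ≈ 0.147059 and Q = 2/34 ≈ 0.058824.
Under the Kimura two-parameter model, d = −½ ln(1 − 2P − Q) − ¼ ln(1 − 2Q).
1 − 2P − Q = 0.647058, giving −½ ln(0.647058) = 0.217660.
1 − 2Q = 0.882352, giving −¼ ln(0.882352) = 0.031291.
d = 0.217660 + 0.031291 = 0.248951.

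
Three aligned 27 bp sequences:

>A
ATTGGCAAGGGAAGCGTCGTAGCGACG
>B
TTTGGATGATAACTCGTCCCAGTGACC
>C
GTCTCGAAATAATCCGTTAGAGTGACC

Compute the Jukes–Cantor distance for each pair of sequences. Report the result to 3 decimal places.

A–B: 13/27 sites differ → p ≈ 0.481481, d = −0.75 ln(1 − 0.641975) = 0.770364 ≈ 0.770.
A–C: 15/27 sites differ → p ≈ 0.555556, d = −0.75 ln(1 − 0.740741) = 1.012446 ≈ 1.012.
B–C: 12/27 sites differ → p ≈ 0.444444, d = −0.75 ln(1 − 0.592592) = 0.673455 ≈ 0.673.

d(A,B) = 0.770, d(A,C) = 1.012, d(B,C) = 0.673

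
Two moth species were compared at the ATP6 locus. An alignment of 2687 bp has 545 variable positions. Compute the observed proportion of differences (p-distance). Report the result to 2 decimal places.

p = 545/2687 = 0.202828… ≈ 0.20 (to 2 d.p.).

0.20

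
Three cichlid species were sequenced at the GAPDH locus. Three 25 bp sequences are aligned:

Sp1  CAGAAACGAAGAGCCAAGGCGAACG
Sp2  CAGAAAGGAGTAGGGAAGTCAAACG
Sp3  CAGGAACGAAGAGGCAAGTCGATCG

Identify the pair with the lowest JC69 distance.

Sp1–Sp2: 7/25 differ, p = 0.280, d = 0.351.
Sp1–Sp3: 4/25 differ, p = 0.160, d = 0.180.
Sp2–Sp3: 7/25 differ, p = 0.280, d = 0.351.
The smallest distance is between Sp1 and Sp3.

Sp1 and Sp3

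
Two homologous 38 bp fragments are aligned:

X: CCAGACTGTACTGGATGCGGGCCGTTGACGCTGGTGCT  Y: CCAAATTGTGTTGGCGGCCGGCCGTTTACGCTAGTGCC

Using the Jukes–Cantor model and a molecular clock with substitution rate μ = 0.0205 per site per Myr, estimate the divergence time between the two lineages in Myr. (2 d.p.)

7.90

The sequences differ at 10 of 38 sites (4, 6, 10, 11, 15, 16, 19, 27, 33, 38), so p = 10/38 ≈ 0.263158.
d = −(3/4) ln(1 − 4p/3) = −0.75 ln(1 − 0.350877) = −0.75 ln(0.649123)
  = −0.75 × (-0.432133) = 0.324100 substitutions/site.
Under a molecular clock d = 2μt, so t = d/(2μ) = 0.324100 / (2 × 0.0205) = 7.90 Myr.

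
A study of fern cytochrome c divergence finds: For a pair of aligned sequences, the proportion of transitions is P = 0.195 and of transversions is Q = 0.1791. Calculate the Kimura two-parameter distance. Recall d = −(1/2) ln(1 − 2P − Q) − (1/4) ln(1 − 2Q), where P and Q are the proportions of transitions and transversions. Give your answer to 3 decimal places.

Under the Kimura two-parameter model, d = −½ ln(1 − 2P − Q) − ¼ ln(1 − 2Q).
1 − 2P − Q = 0.4309, giving −½ ln(0.4309) = 0.420940.
1 − 2Q = 0.6418, giving −¼ ln(0.6418) = 0.110870.
d = 0.420940 + 0.110870 = 0.531810.

0.532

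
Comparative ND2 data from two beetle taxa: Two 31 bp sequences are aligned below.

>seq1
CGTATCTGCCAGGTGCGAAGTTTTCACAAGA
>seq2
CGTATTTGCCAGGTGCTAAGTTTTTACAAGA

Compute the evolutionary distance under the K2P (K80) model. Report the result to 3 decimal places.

0.105

Of 31 sites, 2 differences are transitions and 1 are transversions, so P = 2/31 ≈ 0.064516 and Q = 1/31 ≈ 0.032258.
Under the Kimura two-parameter model, d = −½ ln(1 − 2P − Q) − ¼ ln(1 − 2Q).
1 − 2P − Q = 0.83871, giving −½ ln(0.83871) = 0.087945.
1 − 2Q = 0.935484, giving −¼ ln(0.935484) = 0.016673.
d = 0.087945 + 0.016673 = 0.104618.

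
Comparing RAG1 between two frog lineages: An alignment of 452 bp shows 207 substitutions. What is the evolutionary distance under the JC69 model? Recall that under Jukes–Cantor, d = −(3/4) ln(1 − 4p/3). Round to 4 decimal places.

p = 207/452 ≈ 0.457965.
d = −(3/4) ln(1 − 4p/3) = −0.75 ln(1 − 0.61062) = −0.75 ln(0.38938)
  = −0.75 × (-0.943200) = 0.707400 substitutions/site.

0.7074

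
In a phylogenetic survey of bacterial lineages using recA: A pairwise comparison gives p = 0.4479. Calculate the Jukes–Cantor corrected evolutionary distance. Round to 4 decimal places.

0.6820

d = −(3/4) ln(1 − 4p/3) = −0.75 ln(1 − 0.5972) = −0.75 ln(0.4028)
  = −0.75 × (-0.909315) = 0.681986 substitutions/site.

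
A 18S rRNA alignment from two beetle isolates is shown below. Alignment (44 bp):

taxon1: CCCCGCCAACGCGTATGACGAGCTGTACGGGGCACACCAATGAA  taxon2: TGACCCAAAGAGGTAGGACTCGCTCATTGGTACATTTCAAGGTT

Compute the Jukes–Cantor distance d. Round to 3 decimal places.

The sequences differ at 23 of 44 sites, so p = 23/44 ≈ 0.522727.
d = −(3/4) ln(1 − 4p/3) = −0.75 ln(1 − 0.696969) = −0.75 ln(0.303031)
  = −0.75 × (-1.193920) = 0.895440 substitutions/site.

0.895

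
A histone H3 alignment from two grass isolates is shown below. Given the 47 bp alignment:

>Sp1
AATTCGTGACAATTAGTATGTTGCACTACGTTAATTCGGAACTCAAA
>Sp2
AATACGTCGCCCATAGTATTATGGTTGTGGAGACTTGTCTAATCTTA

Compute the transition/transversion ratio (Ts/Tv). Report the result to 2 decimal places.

0.09

Transitions are A↔G and C↔T; transversions are all other mismatches.
Transitions: 2. Transversions: 22.
R = 2/22 = 0.090909… ≈ 0.09 (to 2 d.p.).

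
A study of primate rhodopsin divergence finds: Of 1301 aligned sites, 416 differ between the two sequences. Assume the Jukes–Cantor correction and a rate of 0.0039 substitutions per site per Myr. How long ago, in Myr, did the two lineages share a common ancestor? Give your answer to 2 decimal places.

p = 416/1301 ≈ 0.319754.
d = −(3/4) ln(1 − 4p/3) = −0.75 ln(1 − 0.426339) = −0.75 ln(0.573661)
  = −0.75 × (-0.555717) = 0.416788 substitutions/site.
Under a molecular clock d = 2μt, so t = d/(2μ) = 0.416788 / (2 × 0.0039) = 53.43 Myr.

53.43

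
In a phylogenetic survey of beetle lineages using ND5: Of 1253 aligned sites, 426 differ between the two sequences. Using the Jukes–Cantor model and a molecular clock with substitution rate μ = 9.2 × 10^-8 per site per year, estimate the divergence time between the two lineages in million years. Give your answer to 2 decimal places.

2.46

p = 426/1253 ≈ 0.339984.
d = −(3/4) ln(1 − 4p/3) = −0.75 ln(1 − 0.453312) = −0.75 ln(0.546688)
  = −0.75 × (-0.603877) = 0.452908 substitutions/site.
Under a molecular clock d = 2μt, so t = d/(2μ) = 0.452908 / (2 × 9.2 × 10^-8) = 2.46 million years.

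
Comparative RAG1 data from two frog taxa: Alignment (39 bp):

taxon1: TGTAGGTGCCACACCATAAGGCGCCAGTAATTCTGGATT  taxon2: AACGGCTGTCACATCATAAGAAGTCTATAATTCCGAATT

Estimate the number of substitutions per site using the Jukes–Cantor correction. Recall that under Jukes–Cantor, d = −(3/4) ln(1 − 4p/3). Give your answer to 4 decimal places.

The sequences differ at 14 of 39 sites, so p = 14/39 ≈ 0.358974.
d = −(3/4) ln(1 − 4p/3) = −0.75 ln(1 − 0.478632) = −0.75 ln(0.521368)
  = −0.75 × (-0.651299) = 0.488474 substitutions/site.

0.4885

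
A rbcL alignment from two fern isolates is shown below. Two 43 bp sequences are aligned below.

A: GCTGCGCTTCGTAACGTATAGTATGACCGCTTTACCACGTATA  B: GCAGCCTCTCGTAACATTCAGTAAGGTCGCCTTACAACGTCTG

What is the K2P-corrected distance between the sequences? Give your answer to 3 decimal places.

0.440

Of 43 sites, 8 differences are transitions and 6 are transversions, so P = 8/43 ≈ 0.186047 and Q = 6/43 ≈ 0.139535.
Under the Kimura two-parameter model, d = −½ ln(1 − 2P − Q) − ¼ ln(1 − 2Q).
1 − 2P − Q = 0.488371, giving −½ ln(0.488371) = 0.358340.
1 − 2Q = 0.72093, giving −¼ ln(0.72093) = 0.081803.
d = 0.358340 + 0.081803 = 0.440143.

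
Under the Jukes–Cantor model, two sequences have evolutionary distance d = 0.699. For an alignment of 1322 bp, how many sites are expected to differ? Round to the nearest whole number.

Invert JC69: p = (3/4)(1 − e^(−4d/3)) = 0.75 × (1 − e^(-0.932)) = 0.75 × (1 − 0.393765) = 0.454676.
Expected differing sites = pL ≈ 0.454676 × 1322 = 601.081672 ≈ 601.

601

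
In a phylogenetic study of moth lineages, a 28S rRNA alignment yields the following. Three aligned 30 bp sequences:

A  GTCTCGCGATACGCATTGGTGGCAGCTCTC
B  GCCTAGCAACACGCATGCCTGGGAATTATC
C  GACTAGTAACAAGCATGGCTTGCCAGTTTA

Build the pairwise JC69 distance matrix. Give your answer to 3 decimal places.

d(A,B) = 0.503, d(A,C) = 0.730, d(B,C) = 0.441

A–B: 11/30 sites differ → p ≈ 0.366667, d = −0.75 ln(1 − 0.488889) = 0.503376 ≈ 0.503.
A–C: 14/30 sites differ → p ≈ 0.466667, d = −0.75 ln(1 − 0.622223) = 0.730088 ≈ 0.730.
B–C: 10/30 sites differ → p ≈ 0.333333, d = −0.75 ln(1 − 0.444444) = 0.440839 ≈ 0.441.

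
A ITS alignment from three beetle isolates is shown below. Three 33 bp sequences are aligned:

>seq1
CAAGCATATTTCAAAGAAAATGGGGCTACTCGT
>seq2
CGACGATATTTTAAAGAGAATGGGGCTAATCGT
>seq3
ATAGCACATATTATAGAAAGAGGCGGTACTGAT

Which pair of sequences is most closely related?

seq1 and seq2

seq1–seq2: 6/33 differ, p = 0.182, d = 0.208.
seq1–seq3: 12/33 differ, p = 0.364, d = 0.497.
seq2–seq3: 15/33 differ, p = 0.455, d = 0.699.
The smallest distance is between seq1 and seq2.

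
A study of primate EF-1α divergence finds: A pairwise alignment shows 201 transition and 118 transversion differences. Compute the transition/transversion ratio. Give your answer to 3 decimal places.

R = 201/118 = 1.703389… ≈ 1.703 (to 3 d.p.).

1.703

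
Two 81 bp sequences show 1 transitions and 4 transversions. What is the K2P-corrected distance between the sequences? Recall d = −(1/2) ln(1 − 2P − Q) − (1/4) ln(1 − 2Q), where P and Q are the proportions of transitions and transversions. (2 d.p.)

0.06

P = 1/81 ≈ 0.012346 and Q = 4/81 ≈ 0.049383.
Under the Kimura two-parameter model, d = −½ ln(1 − 2P − Q) − ¼ ln(1 − 2Q).
1 − 2P − Q = 0.925925, giving −½ ln(0.925925) = 0.038481.
1 − 2Q = 0.901234, giving −¼ ln(0.901234) = 0.025998.
d = 0.038481 + 0.025998 = 0.064479.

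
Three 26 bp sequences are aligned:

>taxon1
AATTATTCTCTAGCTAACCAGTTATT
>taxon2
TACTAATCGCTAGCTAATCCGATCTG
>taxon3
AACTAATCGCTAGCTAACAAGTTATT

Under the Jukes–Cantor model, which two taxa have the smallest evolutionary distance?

taxon1–taxon2: 9/26 differ, p = 0.346, d = 0.464.
taxon1–taxon3: 4/26 differ, p = 0.154, d = 0.172.
taxon2–taxon3: 7/26 differ, p = 0.269, d = 0.334.
The smallest distance is between taxon1 and taxon3.

taxon1 and taxon3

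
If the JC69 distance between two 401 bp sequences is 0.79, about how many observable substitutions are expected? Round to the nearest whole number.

Invert JC69: p = (3/4)(1 − e^(−4d/3)) = 0.75 × (1 − e^(-1.053333)) = 0.75 × (1 − 0.348773) = 0.488420.
Expected differing sites = pL ≈ 0.488420 × 401 = 195.85642 ≈ 196.

196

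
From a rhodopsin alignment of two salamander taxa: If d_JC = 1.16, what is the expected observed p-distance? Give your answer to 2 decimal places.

p = (3/4)(1 − e^(−4d/3)) = 0.75 × (1 − e^(-1.546667)) = 0.75 × (1 − 0.212957) = 0.590282.

0.59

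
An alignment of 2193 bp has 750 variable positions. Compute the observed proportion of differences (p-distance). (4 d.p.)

p = 750/2193 = 0.341997… ≈ 0.3420 (to 4 d.p.).

0.3420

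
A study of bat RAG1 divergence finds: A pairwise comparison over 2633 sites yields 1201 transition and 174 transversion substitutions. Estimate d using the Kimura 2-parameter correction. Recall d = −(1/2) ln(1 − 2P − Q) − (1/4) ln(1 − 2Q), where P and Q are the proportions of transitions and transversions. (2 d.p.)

1.95

P = 1201/2633 ≈ 0.456134 and Q = 174/2633 ≈ 0.066084.
Under the Kimura two-parameter model, d = −½ ln(1 − 2P − Q) − ¼ ln(1 − 2Q).
1 − 2P − Q = 0.021648, giving −½ ln(0.021648) = 1.916421.
1 − 2Q = 0.867832, giving −¼ ln(0.867832) = 0.035439.
d = 1.916421 + 0.035439 = 1.951860.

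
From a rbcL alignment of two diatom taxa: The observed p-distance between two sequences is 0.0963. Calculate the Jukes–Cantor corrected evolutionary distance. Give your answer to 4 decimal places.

0.1031

d = −(3/4) ln(1 − 4p/3) = −0.75 ln(1 − 0.1284) = −0.75 ln(0.8716)
  = −0.75 × (-0.137425) = 0.103069 substitutions/site.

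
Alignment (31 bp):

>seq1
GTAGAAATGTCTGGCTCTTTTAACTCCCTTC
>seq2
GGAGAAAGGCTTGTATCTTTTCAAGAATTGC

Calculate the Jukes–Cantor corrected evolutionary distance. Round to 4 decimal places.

0.6143

The sequences differ at 13 of 31 sites, so p = 13/31 ≈ 0.419355.
d = −(3/4) ln(1 − 4p/3) = −0.75 ln(1 − 0.55914) = −0.75 ln(0.44086)
  = −0.75 × (-0.819028) = 0.614271 substitutions/site.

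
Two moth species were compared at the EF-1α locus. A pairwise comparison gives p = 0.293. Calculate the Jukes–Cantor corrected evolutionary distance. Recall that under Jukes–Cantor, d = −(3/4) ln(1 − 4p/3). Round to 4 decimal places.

0.3715

d = −(3/4) ln(1 − 4p/3) = −0.75 ln(1 − 0.390667) = −0.75 ln(0.609333)
  = −0.75 × (-0.495390) = 0.371543 substitutions/site.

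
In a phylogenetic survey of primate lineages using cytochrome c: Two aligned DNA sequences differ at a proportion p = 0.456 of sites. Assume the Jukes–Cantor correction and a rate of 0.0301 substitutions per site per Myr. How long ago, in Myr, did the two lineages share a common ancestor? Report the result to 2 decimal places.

d = −(3/4) ln(1 − 4p/3) = −0.75 ln(1 − 0.608) = −0.75 ln(0.392)
  = −0.75 × (-0.936493) = 0.702370 substitutions/site.
Under a molecular clock d = 2μt, so t = d/(2μ) = 0.702370 / (2 × 0.0301) = 11.67 Myr.

11.67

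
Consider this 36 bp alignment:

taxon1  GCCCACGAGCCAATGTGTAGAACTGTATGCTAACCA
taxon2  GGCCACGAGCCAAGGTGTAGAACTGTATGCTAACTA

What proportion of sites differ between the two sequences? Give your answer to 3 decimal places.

The sequences differ at 3 of 36 positions (sites 2, 14, 35).
p = 3/36 = 0.083333… ≈ 0.083 (to 3 d.p.).

0.083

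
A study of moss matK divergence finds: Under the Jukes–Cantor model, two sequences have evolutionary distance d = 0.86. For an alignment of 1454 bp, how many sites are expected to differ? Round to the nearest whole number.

744

Invert JC69: p = (3/4)(1 − e^(−4d/3)) = 0.75 × (1 − e^(-1.146667)) = 0.75 × (1 − 0.317694) = 0.511730.
Expected differing sites = pL ≈ 0.511730 × 1454 = 744.05542 ≈ 744.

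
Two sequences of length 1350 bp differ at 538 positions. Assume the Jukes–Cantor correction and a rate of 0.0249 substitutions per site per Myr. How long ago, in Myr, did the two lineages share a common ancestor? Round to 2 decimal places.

p = 538/1350 ≈ 0.398519.
d = −(3/4) ln(1 − 4p/3) = −0.75 ln(1 − 0.531359) = −0.75 ln(0.468641)
  = −0.75 × (-0.757918) = 0.568439 substitutions/site.
Under a molecular clock d = 2μt, so t = d/(2μ) = 0.568439 / (2 × 0.0249) = 11.41 Myr.

11.41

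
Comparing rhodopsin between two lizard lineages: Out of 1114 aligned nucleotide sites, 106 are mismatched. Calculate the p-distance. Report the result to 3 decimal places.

0.095

p = 106/1114 = 0.095152… ≈ 0.095 (to 3 d.p.).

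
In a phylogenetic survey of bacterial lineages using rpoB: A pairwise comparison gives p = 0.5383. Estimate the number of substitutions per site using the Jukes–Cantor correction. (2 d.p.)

0.95

d = −(3/4) ln(1 − 4p/3) = −0.75 ln(1 − 0.717733) = −0.75 ln(0.282267)
  = −0.75 × (-1.264902) = 0.948677 substitutions/site.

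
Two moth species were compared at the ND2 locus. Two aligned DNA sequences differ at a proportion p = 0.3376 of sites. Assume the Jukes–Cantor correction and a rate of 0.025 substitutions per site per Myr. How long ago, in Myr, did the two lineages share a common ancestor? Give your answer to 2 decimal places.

d = −(3/4) ln(1 − 4p/3) = −0.75 ln(1 − 0.450133) = −0.75 ln(0.549867)
  = −0.75 × (-0.598079) = 0.448559 substitutions/site.
Under a molecular clock d = 2μt, so t = d/(2μ) = 0.448559 / (2 × 0.025) = 8.97 Myr.

8.97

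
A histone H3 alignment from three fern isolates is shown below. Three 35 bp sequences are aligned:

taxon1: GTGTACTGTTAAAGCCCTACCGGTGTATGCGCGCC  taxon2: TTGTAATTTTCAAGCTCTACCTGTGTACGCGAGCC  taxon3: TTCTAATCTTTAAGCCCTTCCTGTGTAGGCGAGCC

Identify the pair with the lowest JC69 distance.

taxon1–taxon2: 8/35 differ, p = 0.229, d = 0.273.
taxon1–taxon3: 9/35 differ, p = 0.257, d = 0.315.
taxon2–taxon3: 6/35 differ, p = 0.171, d = 0.195.
The smallest distance is between taxon2 and taxon3.

taxon2 and taxon3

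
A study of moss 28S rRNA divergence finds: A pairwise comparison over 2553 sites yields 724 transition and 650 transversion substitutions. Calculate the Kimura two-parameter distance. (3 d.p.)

1.040

P = 724/2553 ≈ 0.283588 and Q = 650/2553 ≈ 0.254602.
Under the Kimura two-parameter model, d = −½ ln(1 − 2P − Q) − ¼ ln(1 − 2Q).
1 − 2P − Q = 0.178222, giving −½ ln(0.178222) = 0.862363.
1 − 2Q = 0.490796, giving −¼ ln(0.490796) = 0.177932.
d = 0.862363 + 0.177932 = 1.040295.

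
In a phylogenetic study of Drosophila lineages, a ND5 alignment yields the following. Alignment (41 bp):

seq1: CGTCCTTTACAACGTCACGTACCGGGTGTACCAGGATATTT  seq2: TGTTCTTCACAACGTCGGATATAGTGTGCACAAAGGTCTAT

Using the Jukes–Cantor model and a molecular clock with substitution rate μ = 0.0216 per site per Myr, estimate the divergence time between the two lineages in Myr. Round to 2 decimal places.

The sequences differ at 15 of 41 sites, so p = 15/41 ≈ 0.365854.
d = −(3/4) ln(1 − 4p/3) = −0.75 ln(1 − 0.487805) = −0.75 ln(0.512195)
  = −0.75 × (-0.669050) = 0.501788 substitutions/site.
Under a molecular clock d = 2μt, so t = d/(2μ) = 0.501788 / (2 × 0.0216) = 11.62 Myr.

11.62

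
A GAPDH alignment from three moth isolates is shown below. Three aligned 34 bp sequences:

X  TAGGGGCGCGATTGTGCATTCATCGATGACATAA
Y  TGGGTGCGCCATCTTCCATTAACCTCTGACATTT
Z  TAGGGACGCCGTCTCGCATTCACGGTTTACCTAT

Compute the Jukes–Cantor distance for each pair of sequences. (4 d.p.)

X–Y: 12/34 sites differ → p ≈ 0.352941, d = −0.75 ln(1 − 0.470588) = 0.476991 ≈ 0.4770.
X–Z: 12/34 sites differ → p ≈ 0.352941, d = −0.75 ln(1 − 0.470588) = 0.476991 ≈ 0.4770.
Y–Z: 13/34 sites differ → p ≈ 0.382353, d = −0.75 ln(1 − 0.509804) = 0.534712 ≈ 0.5347.

d(X,Y) = 0.4770, d(X,Z) = 0.4770, d(Y,Z) = 0.5347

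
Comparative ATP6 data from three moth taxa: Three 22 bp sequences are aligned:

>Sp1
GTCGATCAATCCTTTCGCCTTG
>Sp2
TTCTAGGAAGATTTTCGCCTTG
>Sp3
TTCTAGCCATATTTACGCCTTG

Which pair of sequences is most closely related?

Sp2 and Sp3

Sp1–Sp2: 7/22 differ, p = 0.318, d = 0.414.
Sp1–Sp3: 7/22 differ, p = 0.318, d = 0.414.
Sp2–Sp3: 4/22 differ, p = 0.182, d = 0.208.
The smallest distance is between Sp2 and Sp3.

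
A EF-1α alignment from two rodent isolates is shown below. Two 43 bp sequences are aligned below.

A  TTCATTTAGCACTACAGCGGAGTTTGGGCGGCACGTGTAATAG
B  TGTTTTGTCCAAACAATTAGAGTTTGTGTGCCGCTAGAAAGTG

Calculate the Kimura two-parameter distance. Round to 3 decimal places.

Of 43 sites, 5 differences are transitions and 17 are transversions, so P = 5/43 ≈ 0.116279 and Q = 17/43 ≈ 0.395349.
Under the Kimura two-parameter model, d = −½ ln(1 − 2P − Q) − ¼ ln(1 − 2Q).
1 − 2P − Q = 0.372093, giving −½ ln(0.372093) = 0.494306.
1 − 2Q = 0.209302, giving −¼ ln(0.209302) = 0.390994.
d = 0.494306 + 0.390994 = 0.885300.

0.885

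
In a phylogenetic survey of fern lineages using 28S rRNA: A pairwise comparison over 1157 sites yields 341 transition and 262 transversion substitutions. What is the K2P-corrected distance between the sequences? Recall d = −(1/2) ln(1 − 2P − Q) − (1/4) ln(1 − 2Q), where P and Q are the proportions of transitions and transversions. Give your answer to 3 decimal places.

P = 341/1157 ≈ 0.294728 and Q = 262/1157 ≈ 0.226448.
Under the Kimura two-parameter model, d = −½ ln(1 − 2P − Q) − ¼ ln(1 − 2Q).
1 − 2P − Q = 0.184096, giving −½ ln(0.184096) = 0.846149.
1 − 2Q = 0.547104, giving −¼ ln(0.547104) = 0.150779.
d = 0.846149 + 0.150779 = 0.996928.

0.997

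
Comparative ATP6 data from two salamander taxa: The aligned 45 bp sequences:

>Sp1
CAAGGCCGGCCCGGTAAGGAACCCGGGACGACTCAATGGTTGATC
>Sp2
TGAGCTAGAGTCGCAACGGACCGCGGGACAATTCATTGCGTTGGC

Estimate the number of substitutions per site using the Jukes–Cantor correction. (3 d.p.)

0.730

The sequences differ at 21 of 45 sites, so p = 21/45 ≈ 0.466667.
d = −(3/4) ln(1 − 4p/3) = −0.75 ln(1 − 0.622223) = −0.75 ln(0.377777)
  = −0.75 × (-0.973451) = 0.730088 substitutions/site.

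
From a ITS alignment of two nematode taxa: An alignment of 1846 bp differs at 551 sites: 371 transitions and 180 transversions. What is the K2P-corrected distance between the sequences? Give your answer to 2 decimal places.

0.40

P = 371/1846 ≈ 0.200975 and Q = 180/1846 ≈ 0.097508.
Under the Kimura two-parameter model, d = −½ ln(1 − 2P − Q) − ¼ ln(1 − 2Q).
1 − 2P − Q = 0.500542, giving −½ ln(0.500542) = 0.346032.
1 − 2Q = 0.804984, giving −¼ ln(0.804984) = 0.054233.
d = 0.346032 + 0.054233 = 0.400265.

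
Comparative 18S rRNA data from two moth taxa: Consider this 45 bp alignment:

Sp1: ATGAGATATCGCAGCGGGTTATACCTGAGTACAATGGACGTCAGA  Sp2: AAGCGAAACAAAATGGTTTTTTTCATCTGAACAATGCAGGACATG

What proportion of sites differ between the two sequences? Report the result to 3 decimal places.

The sequences differ at 22 of 45 positions.
p = 22/45 = 0.488888… ≈ 0.489 (to 3 d.p.).

0.489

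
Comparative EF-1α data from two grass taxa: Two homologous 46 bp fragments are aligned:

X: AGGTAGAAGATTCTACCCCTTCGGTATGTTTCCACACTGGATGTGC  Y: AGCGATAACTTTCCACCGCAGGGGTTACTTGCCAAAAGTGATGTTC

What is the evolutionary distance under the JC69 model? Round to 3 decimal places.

The sequences differ at 19 of 46 sites, so p = 19/46 ≈ 0.413043.
d = −(3/4) ln(1 − 4p/3) = −0.75 ln(1 − 0.550724) = −0.75 ln(0.449276)
  = −0.75 × (-0.800118) = 0.600089 substitutions/site.

0.600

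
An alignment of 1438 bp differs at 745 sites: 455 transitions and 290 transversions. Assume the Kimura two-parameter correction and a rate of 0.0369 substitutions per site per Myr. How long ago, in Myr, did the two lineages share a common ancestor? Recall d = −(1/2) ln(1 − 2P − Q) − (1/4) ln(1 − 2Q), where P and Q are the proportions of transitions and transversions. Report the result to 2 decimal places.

P = 455/1438 ≈ 0.316412 and Q = 290/1438 ≈ 0.201669.
Under the Kimura two-parameter model, d = −½ ln(1 − 2P − Q) − ¼ ln(1 − 2Q).
1 − 2P − Q = 0.165507, giving −½ ln(0.165507) = 0.899371.
1 − 2Q = 0.596662, giving −¼ ln(0.596662) = 0.129101.
d = 0.899371 + 0.129101 = 1.028472.
Under a molecular clock d = 2μt, so t = d/(2μ) = 1.028472 / (2 × 0.0369) = 13.94 Myr.

13.94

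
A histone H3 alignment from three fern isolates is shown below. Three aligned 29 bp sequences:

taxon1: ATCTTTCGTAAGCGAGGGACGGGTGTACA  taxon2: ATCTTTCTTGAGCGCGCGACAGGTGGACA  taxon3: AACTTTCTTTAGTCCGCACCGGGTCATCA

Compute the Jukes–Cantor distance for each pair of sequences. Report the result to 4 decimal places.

d(taxon1,taxon2) = 0.2421, d(taxon1,taxon3) = 0.6018, d(taxon2,taxon3) = 0.4618

taxon1–taxon2: 6/29 sites differ → p ≈ 0.206897, d = −0.75 ln(1 − 0.275863) = 0.242081 ≈ 0.2421.
taxon1–taxon3: 12/29 sites differ → p ≈ 0.413793, d = −0.75 ln(1 − 0.551724) = 0.601760 ≈ 0.6018.
taxon2–taxon3: 10/29 sites differ → p ≈ 0.344828, d = −0.75 ln(1 − 0.459771) = 0.461822 ≈ 0.4618.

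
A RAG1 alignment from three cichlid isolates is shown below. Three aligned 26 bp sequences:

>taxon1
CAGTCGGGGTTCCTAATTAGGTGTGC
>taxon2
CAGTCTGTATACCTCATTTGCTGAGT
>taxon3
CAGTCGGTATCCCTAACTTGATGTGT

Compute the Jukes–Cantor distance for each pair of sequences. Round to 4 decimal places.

taxon1–taxon2: 9/26 sites differ → p ≈ 0.346154, d = −0.75 ln(1 − 0.461539) = 0.464280 ≈ 0.4643.
taxon1–taxon3: 7/26 sites differ → p ≈ 0.269231, d = −0.75 ln(1 − 0.358975) = 0.333515 ≈ 0.3335.
taxon2–taxon3: 6/26 sites differ → p ≈ 0.230769, d = −0.75 ln(1 − 0.307692) = 0.275793 ≈ 0.2758.

d(taxon1,taxon2) = 0.4643, d(taxon1,taxon3) = 0.3335, d(taxon2,taxon3) = 0.2758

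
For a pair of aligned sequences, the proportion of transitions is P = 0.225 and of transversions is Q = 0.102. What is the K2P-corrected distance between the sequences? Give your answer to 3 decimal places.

Under the Kimura two-parameter model, d = −½ ln(1 − 2P − Q) − ¼ ln(1 − 2Q).
1 − 2P − Q = 0.448, giving −½ ln(0.448) = 0.401481.
1 − 2Q = 0.796, giving −¼ ln(0.796) = 0.057039.
d = 0.401481 + 0.057039 = 0.458520.

0.459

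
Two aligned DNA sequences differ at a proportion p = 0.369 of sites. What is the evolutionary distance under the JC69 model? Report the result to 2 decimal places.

0.51

d = −(3/4) ln(1 − 4p/3) = −0.75 ln(1 − 0.492) = −0.75 ln(0.508)
  = −0.75 × (-0.677274) = 0.507956 substitutions/site.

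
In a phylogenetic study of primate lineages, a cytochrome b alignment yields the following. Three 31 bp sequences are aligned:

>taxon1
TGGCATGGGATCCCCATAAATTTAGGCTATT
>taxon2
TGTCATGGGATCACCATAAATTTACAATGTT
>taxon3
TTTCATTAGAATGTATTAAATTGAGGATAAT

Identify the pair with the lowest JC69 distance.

taxon1 and taxon2

taxon1–taxon2: 6/31 differ, p = 0.194, d = 0.224.
taxon1–taxon3: 13/31 differ, p = 0.419, d = 0.614.
taxon2–taxon3: 14/31 differ, p = 0.452, d = 0.691.
The smallest distance is between taxon1 and taxon2.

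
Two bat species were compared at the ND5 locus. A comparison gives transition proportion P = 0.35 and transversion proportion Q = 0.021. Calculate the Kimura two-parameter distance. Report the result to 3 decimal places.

Under the Kimura two-parameter model, d = −½ ln(1 − 2P − Q) − ¼ ln(1 − 2Q).
1 − 2P − Q = 0.279, giving −½ ln(0.279) = 0.638272.
1 − 2Q = 0.958, giving −¼ ln(0.958) = 0.010727.
d = 0.638272 + 0.010727 = 0.648999.

0.649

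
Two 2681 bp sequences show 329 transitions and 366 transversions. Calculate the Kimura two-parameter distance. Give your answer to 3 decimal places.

0.320

P = 329/2681 ≈ 0.122715 and Q = 366/2681 ≈ 0.136516.
Under the Kimura two-parameter model, d = −½ ln(1 − 2P − Q) − ¼ ln(1 − 2Q).
1 − 2P − Q = 0.618054, giving −½ ln(0.618054) = 0.240590.
1 − 2Q = 0.726968, giving −¼ ln(0.726968) = 0.079718.
d = 0.240590 + 0.079718 = 0.320308.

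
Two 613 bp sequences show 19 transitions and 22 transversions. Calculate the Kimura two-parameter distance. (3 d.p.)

0.070

P = 19/613 ≈ 0.030995 and Q = 22/613 ≈ 0.035889.
Under the Kimura two-parameter model, d = −½ ln(1 − 2P − Q) − ¼ ln(1 − 2Q).
1 − 2P − Q = 0.902121, giving −½ ln(0.902121) = 0.051503.
1 − 2Q = 0.928222, giving −¼ ln(0.928222) = 0.018621.
d = 0.051503 + 0.018621 = 0.070124.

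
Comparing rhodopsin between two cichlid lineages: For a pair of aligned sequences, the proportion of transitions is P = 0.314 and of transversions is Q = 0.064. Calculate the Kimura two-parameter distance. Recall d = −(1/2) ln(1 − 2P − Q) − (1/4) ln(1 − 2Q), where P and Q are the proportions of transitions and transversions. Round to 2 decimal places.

Under the Kimura two-parameter model, d = −½ ln(1 − 2P − Q) − ¼ ln(1 − 2Q).
1 − 2P − Q = 0.308, giving −½ ln(0.308) = 0.588828.
1 − 2Q = 0.872, giving −¼ ln(0.872) = 0.034241.
d = 0.588828 + 0.034241 = 0.623069.

0.62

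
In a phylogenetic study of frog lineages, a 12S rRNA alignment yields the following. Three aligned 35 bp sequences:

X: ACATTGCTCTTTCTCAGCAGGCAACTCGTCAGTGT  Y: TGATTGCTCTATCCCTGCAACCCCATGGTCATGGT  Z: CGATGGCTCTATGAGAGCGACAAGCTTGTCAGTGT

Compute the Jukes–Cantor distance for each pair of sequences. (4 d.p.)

d(X,Y) = 0.5128, d(X,Z) = 0.5128, d(Y,Z) = 0.5716

X–Y: 13/35 sites differ → p ≈ 0.371429, d = −0.75 ln(1 − 0.495239) = 0.512753 ≈ 0.5128.
X–Z: 13/35 sites differ → p ≈ 0.371429, d = −0.75 ln(1 − 0.495239) = 0.512753 ≈ 0.5128.
Y–Z: 14/35 sites differ → p = 0.4, d = −0.75 ln(1 − 0.533333) = 0.571605 ≈ 0.5716.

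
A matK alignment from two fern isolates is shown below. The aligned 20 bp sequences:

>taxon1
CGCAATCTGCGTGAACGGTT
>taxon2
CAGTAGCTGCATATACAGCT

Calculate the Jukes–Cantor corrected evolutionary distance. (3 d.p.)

The sequences differ at 9 of 20 sites (2, 3, 4, 6, 11, 13, 14, 17, 19), so p = 9/20 = 0.45.
d = −(3/4) ln(1 − 4p/3) = −0.75 ln(1 − 0.6) = −0.75 ln(0.4)
  = −0.75 × (-0.916291) = 0.687218 substitutions/site.

0.687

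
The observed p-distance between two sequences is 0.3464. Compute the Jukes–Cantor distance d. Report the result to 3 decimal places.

0.465

d = −(3/4) ln(1 − 4p/3) = −0.75 ln(1 − 0.461867) = −0.75 ln(0.538133)
  = −0.75 × (-0.619650) = 0.464738 substitutions/site.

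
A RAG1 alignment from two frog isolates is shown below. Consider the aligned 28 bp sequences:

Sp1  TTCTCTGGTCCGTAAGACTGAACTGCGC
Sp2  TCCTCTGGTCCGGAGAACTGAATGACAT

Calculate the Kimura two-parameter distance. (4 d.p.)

Of 28 sites, 7 differences are transitions and 2 are transversions, so P = 7/28 = 0.25 and Q = 2/28 ≈ 0.071429.
Under the Kimura two-parameter model, d = −½ ln(1 − 2P − Q) − ¼ ln(1 − 2Q).
1 − 2P − Q = 0.428571, giving −½ ln(0.428571) = 0.423649.
1 − 2Q = 0.857142, giving −¼ ln(0.857142) = 0.038538.
d = 0.423649 + 0.038538 = 0.462187.

0.4622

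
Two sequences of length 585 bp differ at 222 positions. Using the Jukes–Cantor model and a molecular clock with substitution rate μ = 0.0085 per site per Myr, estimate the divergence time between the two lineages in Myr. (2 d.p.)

31.11

p = 222/585 ≈ 0.379487.
d = −(3/4) ln(1 − 4p/3) = −0.75 ln(1 − 0.505983) = −0.75 ln(0.494017)
  = −0.75 × (-0.705185) = 0.528889 substitutions/site.
Under a molecular clock d = 2μt, so t = d/(2μ) = 0.528889 / (2 × 0.0085) = 31.11 Myr.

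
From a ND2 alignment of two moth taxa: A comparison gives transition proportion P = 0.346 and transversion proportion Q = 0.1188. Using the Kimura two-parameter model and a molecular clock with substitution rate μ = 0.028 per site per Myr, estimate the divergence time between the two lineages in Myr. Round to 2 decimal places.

16.08

Under the Kimura two-parameter model, d = −½ ln(1 − 2P − Q) − ¼ ln(1 − 2Q).
1 − 2P − Q = 0.1892, giving −½ ln(0.1892) = 0.832475.
1 − 2Q = 0.7624, giving −¼ ln(0.7624) = 0.067821.
d = 0.832475 + 0.067821 = 0.900296.
Under a molecular clock d = 2μt, so t = d/(2μ) = 0.900296 / (2 × 0.028) = 16.08 Myr.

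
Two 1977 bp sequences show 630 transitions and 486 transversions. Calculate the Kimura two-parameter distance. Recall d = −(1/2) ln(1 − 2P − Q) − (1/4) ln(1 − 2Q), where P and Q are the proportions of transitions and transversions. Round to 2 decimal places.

1.24

P = 630/1977 ≈ 0.318665 and Q = 486/1977 ≈ 0.245827.
Under the Kimura two-parameter model, d = −½ ln(1 − 2P − Q) − ¼ ln(1 − 2Q).
1 − 2P − Q = 0.116843, giving −½ ln(0.116843) = 1.073462.
1 − 2Q = 0.508346, giving −¼ ln(0.508346) = 0.169148.
d = 1.073462 + 0.169148 = 1.242610.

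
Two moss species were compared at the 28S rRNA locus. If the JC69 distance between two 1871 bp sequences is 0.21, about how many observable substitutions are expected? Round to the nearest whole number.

343

Invert JC69: p = (3/4)(1 − e^(−4d/3)) = 0.75 × (1 − e^(-0.28)) = 0.75 × (1 − 0.755784) = 0.183162.
Expected differing sites = pL ≈ 0.183162 × 1871 = 342.696102 ≈ 343.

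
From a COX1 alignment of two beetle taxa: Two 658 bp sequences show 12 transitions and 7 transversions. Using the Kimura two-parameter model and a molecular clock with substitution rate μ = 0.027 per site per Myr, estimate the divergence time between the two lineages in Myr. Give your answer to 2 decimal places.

0.55

P = 12/658 ≈ 0.018237 and Q = 7/658 ≈ 0.010638.
Under the Kimura two-parameter model, d = −½ ln(1 − 2P − Q) − ¼ ln(1 − 2Q).
1 − 2P − Q = 0.952888, giving −½ ln(0.952888) = 0.024129.
1 − 2Q = 0.978724, giving −¼ ln(0.978724) = 0.005376.
d = 0.024129 + 0.005376 = 0.029505.
Under a molecular clock d = 2μt, so t = d/(2μ) = 0.029505 / (2 × 0.027) = 0.55 Myr.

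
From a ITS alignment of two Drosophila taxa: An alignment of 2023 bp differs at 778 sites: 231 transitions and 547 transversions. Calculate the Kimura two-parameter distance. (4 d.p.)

0.5399

P = 231/2023 ≈ 0.114187 and Q = 547/2023 ≈ 0.270391.
Under the Kimura two-parameter model, d = −½ ln(1 − 2P − Q) − ¼ ln(1 − 2Q).
1 − 2P − Q = 0.501235, giving −½ ln(0.501235) = 0.345340.
1 − 2Q = 0.459218, giving −¼ ln(0.459218) = 0.194558.
d = 0.345340 + 0.194558 = 0.539898.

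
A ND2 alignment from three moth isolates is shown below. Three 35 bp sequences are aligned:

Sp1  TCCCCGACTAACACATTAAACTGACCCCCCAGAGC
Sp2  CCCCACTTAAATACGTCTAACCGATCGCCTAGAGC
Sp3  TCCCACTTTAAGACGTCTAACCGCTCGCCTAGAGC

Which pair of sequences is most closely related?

Sp2 and Sp3

Sp1–Sp2: 14/35 differ, p = 0.400, d = 0.572.
Sp1–Sp3: 13/35 differ, p = 0.371, d = 0.513.
Sp2–Sp3: 4/35 differ, p = 0.114, d = 0.124.
The smallest distance is between Sp2 and Sp3.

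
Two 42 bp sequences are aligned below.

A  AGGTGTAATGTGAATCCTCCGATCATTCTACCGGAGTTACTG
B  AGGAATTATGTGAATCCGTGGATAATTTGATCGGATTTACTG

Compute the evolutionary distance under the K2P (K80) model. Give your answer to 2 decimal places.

0.32

Of 42 sites, 4 differences are transitions and 7 are transversions, so P = 4/42 ≈ 0.095238 and Q = 7/42 ≈ 0.166667.
Under the Kimura two-parameter model, d = −½ ln(1 − 2P − Q) − ¼ ln(1 − 2Q).
1 − 2P − Q = 0.642857, giving −½ ln(0.642857) = 0.220916.
1 − 2Q = 0.666666, giving −¼ ln(0.666666) = 0.101367.
d = 0.220916 + 0.101367 = 0.322283.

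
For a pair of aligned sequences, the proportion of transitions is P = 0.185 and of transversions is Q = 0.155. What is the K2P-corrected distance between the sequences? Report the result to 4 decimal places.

Under the Kimura two-parameter model, d = −½ ln(1 − 2P − Q) − ¼ ln(1 − 2Q).
1 − 2P − Q = 0.475, giving −½ ln(0.475) = 0.372220.
1 − 2Q = 0.69, giving −¼ ln(0.69) = 0.092766.
d = 0.372220 + 0.092766 = 0.464986.

0.4650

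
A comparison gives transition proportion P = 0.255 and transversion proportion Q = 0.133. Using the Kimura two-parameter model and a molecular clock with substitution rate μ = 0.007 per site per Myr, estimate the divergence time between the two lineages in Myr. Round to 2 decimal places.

Under the Kimura two-parameter model, d = −½ ln(1 − 2P − Q) − ¼ ln(1 − 2Q).
1 − 2P − Q = 0.357, giving −½ ln(0.357) = 0.515010.
1 − 2Q = 0.734, giving −¼ ln(0.734) = 0.077312.
d = 0.515010 + 0.077312 = 0.592322.
Under a molecular clock d = 2μt, so t = d/(2μ) = 0.592322 / (2 × 0.007) = 42.31 Myr.

42.31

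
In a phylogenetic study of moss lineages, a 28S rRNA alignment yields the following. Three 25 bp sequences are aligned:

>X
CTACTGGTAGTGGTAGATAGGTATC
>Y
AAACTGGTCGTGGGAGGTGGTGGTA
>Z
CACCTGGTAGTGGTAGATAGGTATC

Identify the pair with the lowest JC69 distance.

X–Y: 10/25 differ, p = 0.400, d = 0.572.
X–Z: 2/25 differ, p = 0.080, d = 0.085.
Y–Z: 10/25 differ, p = 0.400, d = 0.572.
The smallest distance is between X and Z.

X and Z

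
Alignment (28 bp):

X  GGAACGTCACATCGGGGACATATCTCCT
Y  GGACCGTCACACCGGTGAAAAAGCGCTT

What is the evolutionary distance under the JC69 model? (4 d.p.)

The sequences differ at 8 of 28 sites (4, 12, 16, 19, 21, 23, 25, 27), so p = 8/28 ≈ 0.285714.
d = −(3/4) ln(1 − 4p/3) = −0.75 ln(1 − 0.380952) = −0.75 ln(0.619048)
  = −0.75 × (-0.479572) = 0.359679 substitutions/site.

0.3597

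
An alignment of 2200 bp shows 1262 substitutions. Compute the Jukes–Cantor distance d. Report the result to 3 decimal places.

p = 1262/2200 ≈ 0.573636.
d = −(3/4) ln(1 − 4p/3) = −0.75 ln(1 − 0.764848) = −0.75 ln(0.235152)
  = −0.75 × (-1.447523) = 1.085642 substitutions/site.

1.086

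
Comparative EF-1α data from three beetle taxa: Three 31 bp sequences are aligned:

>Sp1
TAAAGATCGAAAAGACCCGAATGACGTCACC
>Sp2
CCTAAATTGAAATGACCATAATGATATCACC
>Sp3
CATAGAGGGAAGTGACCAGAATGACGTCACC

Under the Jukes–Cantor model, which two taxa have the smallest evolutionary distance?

Sp1 and Sp3

Sp1–Sp2: 10/31 differ, p = 0.323, d = 0.422.
Sp1–Sp3: 7/31 differ, p = 0.226, d = 0.269.
Sp2–Sp3: 8/31 differ, p = 0.258, d = 0.316.
The smallest distance is between Sp1 and Sp3.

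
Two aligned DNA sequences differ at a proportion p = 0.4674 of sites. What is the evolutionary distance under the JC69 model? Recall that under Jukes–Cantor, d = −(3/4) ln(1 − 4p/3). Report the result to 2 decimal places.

d = −(3/4) ln(1 − 4p/3) = −0.75 ln(1 − 0.6232) = −0.75 ln(0.3768)
  = −0.75 × (-0.976041) = 0.732031 substitutions/site.

0.73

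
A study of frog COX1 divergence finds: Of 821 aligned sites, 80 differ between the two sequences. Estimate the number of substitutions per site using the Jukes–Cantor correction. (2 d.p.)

0.10

p = 80/821 ≈ 0.097442.
d = −(3/4) ln(1 − 4p/3) = −0.75 ln(1 − 0.129923) = −0.75 ln(0.870077)
  = −0.75 × (-0.139174) = 0.104381 substitutions/site.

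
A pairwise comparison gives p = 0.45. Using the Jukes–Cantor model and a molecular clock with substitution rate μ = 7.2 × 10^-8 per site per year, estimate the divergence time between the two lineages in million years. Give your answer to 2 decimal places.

4.77

d = −(3/4) ln(1 − 4p/3) = −0.75 ln(1 − 0.6) = −0.75 ln(0.4)
  = −0.75 × (-0.916291) = 0.687218 substitutions/site.
Under a molecular clock d = 2μt, so t = d/(2μ) = 0.687218 / (2 × 7.2 × 10^-8) = 4.77 million years.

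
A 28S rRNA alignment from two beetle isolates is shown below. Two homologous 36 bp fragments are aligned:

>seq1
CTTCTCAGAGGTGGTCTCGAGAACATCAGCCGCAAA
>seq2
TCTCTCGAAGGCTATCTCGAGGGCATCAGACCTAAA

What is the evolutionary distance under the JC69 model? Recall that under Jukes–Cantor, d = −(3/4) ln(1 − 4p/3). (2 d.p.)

0.44

The sequences differ at 12 of 36 sites, so p = 12/36 ≈ 0.333333.
d = −(3/4) ln(1 − 4p/3) = −0.75 ln(1 − 0.444444) = −0.75 ln(0.555556)
  = −0.75 × (-0.587786) = 0.440840 substitutions/site.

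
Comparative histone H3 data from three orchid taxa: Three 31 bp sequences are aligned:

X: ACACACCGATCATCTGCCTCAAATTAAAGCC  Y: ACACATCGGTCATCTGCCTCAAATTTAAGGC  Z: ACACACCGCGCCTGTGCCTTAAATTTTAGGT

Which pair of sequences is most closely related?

X and Y

X–Y: 4/31 differ, p = 0.129, d = 0.142.
X–Z: 9/31 differ, p = 0.290, d = 0.367.
Y–Z: 8/31 differ, p = 0.258, d = 0.316.
The smallest distance is between X and Y.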